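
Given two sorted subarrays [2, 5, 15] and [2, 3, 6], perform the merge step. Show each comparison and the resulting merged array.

Merging process:

Compare 2 vs 2: take 2 from left. Merged: [2]
Compare 5 vs 2: take 2 from right. Merged: [2, 2]
Compare 5 vs 3: take 3 from right. Merged: [2, 2, 3]
Compare 5 vs 6: take 5 from left. Merged: [2, 2, 3, 5]
Compare 15 vs 6: take 6 from right. Merged: [2, 2, 3, 5, 6]
Append remaining from left: [15]. Merged: [2, 2, 3, 5, 6, 15]

Final merged array: [2, 2, 3, 5, 6, 15]
Total comparisons: 5

The merged array is [2, 2, 3, 5, 6, 15], requiring 5 comparisons. The merge step runs in O(n) time where n is the total number of elements.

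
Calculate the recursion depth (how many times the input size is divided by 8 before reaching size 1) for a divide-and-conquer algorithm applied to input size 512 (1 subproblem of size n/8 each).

For divide and conquer with division factor 8:

Problem sizes at each level:
Level 0: 512
Level 1: 64
Level 2: 8
Level 3: 1

The root is level 0 and the size-1 base case is level 3 (the tree spans levels 0 through 3, i.e. 4 levels counting the root), so the depth is the number of divisions: log_8(512) = 3

The recursion tree depth is log_8(512) = 3. At each level, the problem size is divided by 8, so it takes 3 divisions to reduce to a base case of size 1. The algorithm makes 1 recursive call at each level.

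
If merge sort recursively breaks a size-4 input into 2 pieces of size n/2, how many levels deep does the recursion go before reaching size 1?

For divide and conquer with division factor 2:

Problem sizes at each level:
Level 0: 4
Level 1: 2
Level 2: 1

The root is level 0 and the size-1 base case is level 2 (the tree spans levels 0 through 2, i.e. 3 levels counting the root), so the depth is the number of divisions: log_2(4) = 2

The recursion tree depth is log_2(4) = 2. At each level, the problem size is divided by 2, so it takes 2 divisions to reduce to a base case of size 1. The algorithm makes 2 recursive calls at each level.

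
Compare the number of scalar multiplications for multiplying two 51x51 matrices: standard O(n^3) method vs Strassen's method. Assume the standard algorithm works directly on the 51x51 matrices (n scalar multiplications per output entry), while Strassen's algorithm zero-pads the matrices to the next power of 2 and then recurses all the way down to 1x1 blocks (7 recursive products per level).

Matrix multiplication for 51x51 matrices:

Strassen's algorithm requires power-of-2 dimensions. Pad 51x51 to 64x64 (next power of 2).

Standard algorithm: 51^3 = 132651 multiplications
Strassen's algorithm: 7^(log2(64)) = 7^6 = 117649 multiplications
Savings: 132651 - 117649 = 15002 multiplications

Standard: 132651 multiplications (51^3). Strassen: 117649 multiplications (7^6, after padding to 64x64). Strassen reduces 8 recursive multiplications to 7 at each level.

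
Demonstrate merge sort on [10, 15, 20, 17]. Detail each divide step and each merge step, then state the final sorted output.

Merge sort trace:

Split: [10, 15, 20, 17] -> [10, 15] and [20, 17]
  Split: [10, 15] -> [10] and [15]
  Merge: [10] + [15] -> [10, 15]
  Split: [20, 17] -> [20] and [17]
  Merge: [20] + [17] -> [17, 20]
Merge: [10, 15] + [17, 20] -> [10, 15, 17, 20]

Final sorted array: [10, 15, 17, 20]

The merge sort proceeds by recursively splitting the array and merging sorted halves.
After all merges, the sorted array is [10, 15, 17, 20].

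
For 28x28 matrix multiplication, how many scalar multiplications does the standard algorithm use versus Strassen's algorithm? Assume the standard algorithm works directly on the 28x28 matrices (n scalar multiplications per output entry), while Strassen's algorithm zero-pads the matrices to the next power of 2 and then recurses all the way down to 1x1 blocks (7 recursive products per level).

Matrix multiplication for 28x28 matrices:

Strassen's algorithm requires power-of-2 dimensions. Pad 28x28 to 32x32 (next power of 2).

Standard algorithm: 28^3 = 21952 multiplications
Strassen's algorithm: 7^(log2(32)) = 7^5 = 16807 multiplications
Savings: 21952 - 16807 = 5145 multiplications

Standard: 21952 multiplications (28^3). Strassen: 16807 multiplications (7^5, after padding to 32x32). Strassen reduces 8 recursive multiplications to 7 at each level.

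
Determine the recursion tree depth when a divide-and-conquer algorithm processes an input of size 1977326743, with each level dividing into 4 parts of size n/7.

For divide and conquer with division factor 7:

Problem sizes at each level:
Level 0: 1977326743
Level 1: 282475249
Level 2: 40353607
Level 3: 5764801
Level 4: 823543
Level 5: 117649
Level 6: 16807
Level 7: 2401
Level 8: 343
Level 9: 49
Level 10: 7
Level 11: 1

The root is level 0 and the size-1 base case is level 11 (the tree spans levels 0 through 11, i.e. 12 levels counting the root), so the depth is the number of divisions: log_7(1977326743) = 11

The recursion tree depth is log_7(1977326743) = 11. At each level, the problem size is divided by 7, so it takes 11 divisions to reduce to a base case of size 1. The algorithm makes 4 recursive calls at each level.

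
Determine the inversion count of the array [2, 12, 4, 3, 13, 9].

Finding inversions in [2, 12, 4, 3, 13, 9]:

(1, 2): arr[1]=12 > arr[2]=4
(1, 3): arr[1]=12 > arr[3]=3
(1, 5): arr[1]=12 > arr[5]=9
(2, 3): arr[2]=4 > arr[3]=3
(4, 5): arr[4]=13 > arr[5]=9

Total inversions: 5

The array has 5 inversion(s): (1,2), (1,3), (1,5), (2,3), (4,5). Each pair (i,j) satisfies i < j and arr[i] > arr[j].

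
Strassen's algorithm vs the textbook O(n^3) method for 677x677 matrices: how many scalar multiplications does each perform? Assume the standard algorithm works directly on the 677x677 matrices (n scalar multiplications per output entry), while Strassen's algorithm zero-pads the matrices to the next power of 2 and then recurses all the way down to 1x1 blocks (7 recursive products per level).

Matrix multiplication for 677x677 matrices:

Strassen's algorithm requires power-of-2 dimensions. Pad 677x677 to 1024x1024 (next power of 2).

Standard algorithm: 677^3 = 310288733 multiplications
Strassen's algorithm: 7^(log2(1024)) = 7^10 = 282475249 multiplications
Savings: 310288733 - 282475249 = 27813484 multiplications

Standard: 310288733 multiplications (677^3). Strassen: 282475249 multiplications (7^10, after padding to 1024x1024). Strassen reduces 8 recursive multiplications to 7 at each level.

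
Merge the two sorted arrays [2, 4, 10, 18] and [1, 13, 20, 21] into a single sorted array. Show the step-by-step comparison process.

Merging process:

Compare 2 vs 1: take 1 from right. Merged: [1]
Compare 2 vs 13: take 2 from left. Merged: [1, 2]
Compare 4 vs 13: take 4 from left. Merged: [1, 2, 4]
Compare 10 vs 13: take 10 from left. Merged: [1, 2, 4, 10]
Compare 18 vs 13: take 13 from right. Merged: [1, 2, 4, 10, 13]
Compare 18 vs 20: take 18 from left. Merged: [1, 2, 4, 10, 13, 18]
Append remaining from right: [20, 21]. Merged: [1, 2, 4, 10, 13, 18, 20, 21]

Final merged array: [1, 2, 4, 10, 13, 18, 20, 21]
Total comparisons: 6

The merged array is [1, 2, 4, 10, 13, 18, 20, 21], requiring 6 comparisons. The merge step runs in O(n) time where n is the total number of elements.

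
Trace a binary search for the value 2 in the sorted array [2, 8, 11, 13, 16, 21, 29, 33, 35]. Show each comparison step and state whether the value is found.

Binary search for 2 in [2, 8, 11, 13, 16, 21, 29, 33, 35]:

lo=0, hi=8, mid=4, arr[mid]=16 -> 16 > 2, search left half
lo=0, hi=3, mid=1, arr[mid]=8 -> 8 > 2, search left half
lo=0, hi=0, mid=0, arr[mid]=2 -> Found target at index 0!

Binary search finds 2 at index 0 after 3 comparisons. The search repeatedly halves the search space by comparing with the middle element.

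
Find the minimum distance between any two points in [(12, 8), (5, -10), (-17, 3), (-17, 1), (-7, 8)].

Computing all pairwise distances among 5 points:

d((12, 8), (5, -10)) = 19.3132
d((12, 8), (-17, 3)) = 29.4279
d((12, 8), (-17, 1)) = 29.8329
d((12, 8), (-7, 8)) = 19.0
d((5, -10), (-17, 3)) = 25.5539
d((5, -10), (-17, 1)) = 24.5967
d((5, -10), (-7, 8)) = 21.6333
d((-17, 3), (-17, 1)) = 2.0 <-- minimum
d((-17, 3), (-7, 8)) = 11.1803
d((-17, 1), (-7, 8)) = 12.2066

Closest pair: (-17, 3) and (-17, 1) with distance 2.0

The closest pair is (-17, 3) and (-17, 1) with Euclidean distance 2.0. For 5 points, brute-force pairwise comparison is shown above. For large n, the divide-and-conquer algorithm (sort by x, recurse on halves, check the dividing strip) achieves O(n log n).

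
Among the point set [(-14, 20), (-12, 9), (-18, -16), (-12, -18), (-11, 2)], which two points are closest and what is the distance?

Computing all pairwise distances among 5 points:

d((-14, 20), (-12, 9)) = 11.1803
d((-14, 20), (-18, -16)) = 36.2215
d((-14, 20), (-12, -18)) = 38.0526
d((-14, 20), (-11, 2)) = 18.2483
d((-12, 9), (-18, -16)) = 25.7099
d((-12, 9), (-12, -18)) = 27.0
d((-12, 9), (-11, 2)) = 7.0711
d((-18, -16), (-12, -18)) = 6.3246 <-- minimum
d((-18, -16), (-11, 2)) = 19.3132
d((-12, -18), (-11, 2)) = 20.025

Closest pair: (-18, -16) and (-12, -18) with distance 6.3246

The closest pair is (-18, -16) and (-12, -18) with Euclidean distance 6.3246. For 5 points, brute-force pairwise comparison is shown above. For large n, the divide-and-conquer algorithm (sort by x, recurse on halves, check the dividing strip) achieves O(n log n).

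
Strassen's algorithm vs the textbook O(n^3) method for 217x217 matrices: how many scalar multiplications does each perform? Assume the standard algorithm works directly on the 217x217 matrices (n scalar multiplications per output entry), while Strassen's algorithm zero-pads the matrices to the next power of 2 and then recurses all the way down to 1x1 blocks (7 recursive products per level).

Matrix multiplication for 217x217 matrices:

Strassen's algorithm requires power-of-2 dimensions. Pad 217x217 to 256x256 (next power of 2).

Standard algorithm: 217^3 = 10218313 multiplications
Strassen's algorithm: 7^(log2(256)) = 7^8 = 5764801 multiplications
Savings: 10218313 - 5764801 = 4453512 multiplications

Standard: 10218313 multiplications (217^3). Strassen: 5764801 multiplications (7^8, after padding to 256x256). Strassen reduces 8 recursive multiplications to 7 at each level.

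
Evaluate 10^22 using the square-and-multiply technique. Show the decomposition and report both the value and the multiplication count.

Computing 10^22 by squaring (build up from 10^1; each line after the first costs one multiplication):

10^1 = 10
10^2 = (10^1)^2 = 10^2 = 100
10^4 = (10^2)^2 = 100^2 = 10000
10^5 = 10 * 10^4 = 10 * 10000 = 100000
10^10 = (10^5)^2 = 100000^2 = 10000000000
10^11 = 10 * 10^10 = 10 * 10000000000 = 100000000000
10^22 = (10^11)^2 = 100000000000^2 = 10000000000000000000000

Result: 10000000000000000000000
Multiplications needed: 6 (6 lines after 10^1)

10^22 = 10000000000000000000000. Using exponentiation by squaring, this requires 6 multiplications. The key idea: if the exponent is even, square the half-power; if odd, multiply by the base once.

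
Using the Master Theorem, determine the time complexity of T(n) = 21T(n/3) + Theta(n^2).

Master Theorem for T(n) = 21T(n/3) + O(n^2):

a = 21, b = 3, c = 2
log_b(a) = log_3(21) = 2.7712

Case 1: c = 2 < log_3(21) = 2.7712
T(n) = O(n^(log_3 21))

For T(n) = 21T(n/3) + O(n^2): log_3(21) = 2.7712. This is Case 1 of the Master Theorem (c < log_b(a), work dominated by leaves), giving O(n^(log_3 21)).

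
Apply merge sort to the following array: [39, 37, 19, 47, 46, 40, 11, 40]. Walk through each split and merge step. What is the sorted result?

Merge sort trace:

Split: [39, 37, 19, 47, 46, 40, 11, 40] -> [39, 37, 19, 47] and [46, 40, 11, 40]
  Split: [39, 37, 19, 47] -> [39, 37] and [19, 47]
    Split: [39, 37] -> [39] and [37]
    Merge: [39] + [37] -> [37, 39]
    Split: [19, 47] -> [19] and [47]
    Merge: [19] + [47] -> [19, 47]
  Merge: [37, 39] + [19, 47] -> [19, 37, 39, 47]
  Split: [46, 40, 11, 40] -> [46, 40] and [11, 40]
    Split: [46, 40] -> [46] and [40]
    Merge: [46] + [40] -> [40, 46]
    Split: [11, 40] -> [11] and [40]
    Merge: [11] + [40] -> [11, 40]
  Merge: [40, 46] + [11, 40] -> [11, 40, 40, 46]
Merge: [19, 37, 39, 47] + [11, 40, 40, 46] -> [11, 19, 37, 39, 40, 40, 46, 47]

Final sorted array: [11, 19, 37, 39, 40, 40, 46, 47]

The merge sort proceeds by recursively splitting the array and merging sorted halves.
After all merges, the sorted array is [11, 19, 37, 39, 40, 40, 46, 47].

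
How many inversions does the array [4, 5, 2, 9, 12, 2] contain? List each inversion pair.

Finding inversions in [4, 5, 2, 9, 12, 2]:

(0, 2): arr[0]=4 > arr[2]=2
(0, 5): arr[0]=4 > arr[5]=2
(1, 2): arr[1]=5 > arr[2]=2
(1, 5): arr[1]=5 > arr[5]=2
(3, 5): arr[3]=9 > arr[5]=2
(4, 5): arr[4]=12 > arr[5]=2

Total inversions: 6

The array has 6 inversion(s): (0,2), (0,5), (1,2), (1,5), (3,5), (4,5). Each pair (i,j) satisfies i < j and arr[i] > arr[j].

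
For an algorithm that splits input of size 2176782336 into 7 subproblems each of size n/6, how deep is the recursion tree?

For divide and conquer with division factor 6:

Problem sizes at each level:
Level 0: 2176782336
Level 1: 362797056
Level 2: 60466176
Level 3: 10077696
Level 4: 1679616
Level 5: 279936
Level 6: 46656
Level 7: 7776
Level 8: 1296
Level 9: 216
Level 10: 36
Level 11: 6
Level 12: 1

The root is level 0 and the size-1 base case is level 12 (the tree spans levels 0 through 12, i.e. 13 levels counting the root), so the depth is the number of divisions: log_6(2176782336) = 12

The recursion tree depth is log_6(2176782336) = 12. At each level, the problem size is divided by 6, so it takes 12 divisions to reduce to a base case of size 1. The algorithm makes 7 recursive calls at each level.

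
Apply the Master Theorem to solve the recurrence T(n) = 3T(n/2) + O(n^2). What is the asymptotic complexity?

Master Theorem for T(n) = 3T(n/2) + O(n^2):

a = 3, b = 2, c = 2
log_b(a) = log_2(3) = 1.5850

Case 3: c = 2 > log_2(3) = 1.5850
T(n) = O(n^2) = O(n^2)

For T(n) = 3T(n/2) + O(n^2): log_2(3) = 1.5850. This is Case 3 of the Master Theorem (c > log_b(a), work dominated by root), giving O(n^2).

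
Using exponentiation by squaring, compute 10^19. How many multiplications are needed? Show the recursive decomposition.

Computing 10^19 by squaring (build up from 10^1; each line after the first costs one multiplication):

10^1 = 10
10^2 = (10^1)^2 = 10^2 = 100
10^4 = (10^2)^2 = 100^2 = 10000
10^8 = (10^4)^2 = 10000^2 = 100000000
10^9 = 10 * 10^8 = 10 * 100000000 = 1000000000
10^18 = (10^9)^2 = 1000000000^2 = 1000000000000000000
10^19 = 10 * 10^18 = 10 * 1000000000000000000 = 10000000000000000000

Result: 10000000000000000000
Multiplications needed: 6 (6 lines after 10^1)

10^19 = 10000000000000000000. Using exponentiation by squaring, this requires 6 multiplications. The key idea: if the exponent is even, square the half-power; if odd, multiply by the base once.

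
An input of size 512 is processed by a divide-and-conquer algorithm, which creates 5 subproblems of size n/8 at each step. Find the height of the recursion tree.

For divide and conquer with division factor 8:

Problem sizes at each level:
Level 0: 512
Level 1: 64
Level 2: 8
Level 3: 1

The root is level 0 and the size-1 base case is level 3 (the tree spans levels 0 through 3, i.e. 4 levels counting the root), so the depth is the number of divisions: log_8(512) = 3

The recursion tree depth is log_8(512) = 3. At each level, the problem size is divided by 8, so it takes 3 divisions to reduce to a base case of size 1. The algorithm makes 5 recursive calls at each level.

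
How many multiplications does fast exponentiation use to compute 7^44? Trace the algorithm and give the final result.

Computing 7^44 by squaring (build up from 7^1; each line after the first costs one multiplication):

7^1 = 7
7^2 = (7^1)^2 = 7^2 = 49
7^4 = (7^2)^2 = 49^2 = 2401
7^5 = 7 * 7^4 = 7 * 2401 = 16807
7^10 = (7^5)^2 = 16807^2 = 282475249
7^11 = 7 * 7^10 = 7 * 282475249 = 1977326743
7^22 = (7^11)^2 = 1977326743^2 = 3909821048582988049
7^44 = (7^22)^2 = 3909821048582988049^2 = 15286700631942576193765185769276826401

Result: 15286700631942576193765185769276826401
Multiplications needed: 7 (7 lines after 7^1)

7^44 = 15286700631942576193765185769276826401. Using exponentiation by squaring, this requires 7 multiplications. The key idea: if the exponent is even, square the half-power; if odd, multiply by the base once.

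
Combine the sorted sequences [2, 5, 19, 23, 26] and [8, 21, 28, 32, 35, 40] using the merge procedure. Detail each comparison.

Merging process:

Compare 2 vs 8: take 2 from left. Merged: [2]
Compare 5 vs 8: take 5 from left. Merged: [2, 5]
Compare 19 vs 8: take 8 from right. Merged: [2, 5, 8]
Compare 19 vs 21: take 19 from left. Merged: [2, 5, 8, 19]
Compare 23 vs 21: take 21 from right. Merged: [2, 5, 8, 19, 21]
Compare 23 vs 28: take 23 from left. Merged: [2, 5, 8, 19, 21, 23]
Compare 26 vs 28: take 26 from left. Merged: [2, 5, 8, 19, 21, 23, 26]
Append remaining from right: [28, 32, 35, 40]. Merged: [2, 5, 8, 19, 21, 23, 26, 28, 32, 35, 40]

Final merged array: [2, 5, 8, 19, 21, 23, 26, 28, 32, 35, 40]
Total comparisons: 7

The merged array is [2, 5, 8, 19, 21, 23, 26, 28, 32, 35, 40], requiring 7 comparisons. The merge step runs in O(n) time where n is the total number of elements.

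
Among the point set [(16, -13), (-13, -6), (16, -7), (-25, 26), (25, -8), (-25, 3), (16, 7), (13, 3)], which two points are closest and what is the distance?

Computing all pairwise distances among 8 points:

d((16, -13), (-13, -6)) = 29.8329
d((16, -13), (16, -7)) = 6.0
d((16, -13), (-25, 26)) = 56.5862
d((16, -13), (25, -8)) = 10.2956
d((16, -13), (-25, 3)) = 44.0114
d((16, -13), (16, 7)) = 20.0
d((16, -13), (13, 3)) = 16.2788
d((-13, -6), (16, -7)) = 29.0172
d((-13, -6), (-25, 26)) = 34.176
d((-13, -6), (25, -8)) = 38.0526
d((-13, -6), (-25, 3)) = 15.0
d((-13, -6), (16, 7)) = 31.7805
d((-13, -6), (13, 3)) = 27.5136
d((16, -7), (-25, 26)) = 52.6308
d((16, -7), (25, -8)) = 9.0554
d((16, -7), (-25, 3)) = 42.2019
d((16, -7), (16, 7)) = 14.0
d((16, -7), (13, 3)) = 10.4403
d((-25, 26), (25, -8)) = 60.4649
d((-25, 26), (-25, 3)) = 23.0
d((-25, 26), (16, 7)) = 45.1885
d((-25, 26), (13, 3)) = 44.4185
d((25, -8), (-25, 3)) = 51.1957
d((25, -8), (16, 7)) = 17.4929
d((25, -8), (13, 3)) = 16.2788
d((-25, 3), (16, 7)) = 41.1947
d((-25, 3), (13, 3)) = 38.0
d((16, 7), (13, 3)) = 5.0 <-- minimum

Closest pair: (16, 7) and (13, 3) with distance 5.0

The closest pair is (16, 7) and (13, 3) with Euclidean distance 5.0. For 8 points, brute-force pairwise comparison is shown above. For large n, the divide-and-conquer algorithm (sort by x, recurse on halves, check the dividing strip) achieves O(n log n).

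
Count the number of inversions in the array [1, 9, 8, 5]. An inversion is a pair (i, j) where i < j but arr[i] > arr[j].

Finding inversions in [1, 9, 8, 5]:

(1, 2): arr[1]=9 > arr[2]=8
(1, 3): arr[1]=9 > arr[3]=5
(2, 3): arr[2]=8 > arr[3]=5

Total inversions: 3

The array has 3 inversion(s): (1,2), (1,3), (2,3). Each pair (i,j) satisfies i < j and arr[i] > arr[j].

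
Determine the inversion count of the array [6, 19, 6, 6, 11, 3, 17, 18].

Finding inversions in [6, 19, 6, 6, 11, 3, 17, 18]:

(0, 5): arr[0]=6 > arr[5]=3
(1, 2): arr[1]=19 > arr[2]=6
(1, 3): arr[1]=19 > arr[3]=6
(1, 4): arr[1]=19 > arr[4]=11
(1, 5): arr[1]=19 > arr[5]=3
(1, 6): arr[1]=19 > arr[6]=17
(1, 7): arr[1]=19 > arr[7]=18
(2, 5): arr[2]=6 > arr[5]=3
(3, 5): arr[3]=6 > arr[5]=3
(4, 5): arr[4]=11 > arr[5]=3

Total inversions: 10

The array has 10 inversion(s): (0,5), (1,2), (1,3), (1,4), (1,5), (1,6), (1,7), (2,5), (3,5), (4,5). Each pair (i,j) satisfies i < j and arr[i] > arr[j].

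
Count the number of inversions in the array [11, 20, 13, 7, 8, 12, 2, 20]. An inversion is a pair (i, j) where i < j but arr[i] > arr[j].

Finding inversions in [11, 20, 13, 7, 8, 12, 2, 20]:

(0, 3): arr[0]=11 > arr[3]=7
(0, 4): arr[0]=11 > arr[4]=8
(0, 6): arr[0]=11 > arr[6]=2
(1, 2): arr[1]=20 > arr[2]=13
(1, 3): arr[1]=20 > arr[3]=7
(1, 4): arr[1]=20 > arr[4]=8
(1, 5): arr[1]=20 > arr[5]=12
(1, 6): arr[1]=20 > arr[6]=2
(2, 3): arr[2]=13 > arr[3]=7
(2, 4): arr[2]=13 > arr[4]=8
(2, 5): arr[2]=13 > arr[5]=12
(2, 6): arr[2]=13 > arr[6]=2
(3, 6): arr[3]=7 > arr[6]=2
(4, 6): arr[4]=8 > arr[6]=2
(5, 6): arr[5]=12 > arr[6]=2

Total inversions: 15

The array has 15 inversion(s): (0,3), (0,4), (0,6), (1,2), (1,3), (1,4), (1,5), (1,6), (2,3), (2,4), (2,5), (2,6), (3,6), (4,6), (5,6). Each pair (i,j) satisfies i < j and arr[i] > arr[j].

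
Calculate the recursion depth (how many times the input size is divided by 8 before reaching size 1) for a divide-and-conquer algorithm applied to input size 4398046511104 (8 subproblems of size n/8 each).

For divide and conquer with division factor 8:

Problem sizes at each level:
Level 0: 4398046511104
Level 1: 549755813888
Level 2: 68719476736
Level 3: 8589934592
Level 4: 1073741824
Level 5: 134217728
Level 6: 16777216
Level 7: 2097152
Level 8: 262144
Level 9: 32768
Level 10: 4096
Level 11: 512
Level 12: 64
Level 13: 8
Level 14: 1

The root is level 0 and the size-1 base case is level 14 (the tree spans levels 0 through 14, i.e. 15 levels counting the root), so the depth is the number of divisions: log_8(4398046511104) = 14

The recursion tree depth is log_8(4398046511104) = 14. At each level, the problem size is divided by 8, so it takes 14 divisions to reduce to a base case of size 1. The algorithm makes 8 recursive calls at each level.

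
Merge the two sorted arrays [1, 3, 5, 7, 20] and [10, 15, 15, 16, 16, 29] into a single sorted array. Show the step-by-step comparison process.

Merging process:

Compare 1 vs 10: take 1 from left. Merged: [1]
Compare 3 vs 10: take 3 from left. Merged: [1, 3]
Compare 5 vs 10: take 5 from left. Merged: [1, 3, 5]
Compare 7 vs 10: take 7 from left. Merged: [1, 3, 5, 7]
Compare 20 vs 10: take 10 from right. Merged: [1, 3, 5, 7, 10]
Compare 20 vs 15: take 15 from right. Merged: [1, 3, 5, 7, 10, 15]
Compare 20 vs 15: take 15 from right. Merged: [1, 3, 5, 7, 10, 15, 15]
Compare 20 vs 16: take 16 from right. Merged: [1, 3, 5, 7, 10, 15, 15, 16]
Compare 20 vs 16: take 16 from right. Merged: [1, 3, 5, 7, 10, 15, 15, 16, 16]
Compare 20 vs 29: take 20 from left. Merged: [1, 3, 5, 7, 10, 15, 15, 16, 16, 20]
Append remaining from right: [29]. Merged: [1, 3, 5, 7, 10, 15, 15, 16, 16, 20, 29]

Final merged array: [1, 3, 5, 7, 10, 15, 15, 16, 16, 20, 29]
Total comparisons: 10

The merged array is [1, 3, 5, 7, 10, 15, 15, 16, 16, 20, 29], requiring 10 comparisons. The merge step runs in O(n) time where n is the total number of elements.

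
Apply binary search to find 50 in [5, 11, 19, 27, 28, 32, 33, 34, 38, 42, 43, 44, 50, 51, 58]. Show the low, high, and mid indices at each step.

Binary search for 50 in [5, 11, 19, 27, 28, 32, 33, 34, 38, 42, 43, 44, 50, 51, 58]:

lo=0, hi=14, mid=7, arr[mid]=34 -> 34 < 50, search right half
lo=8, hi=14, mid=11, arr[mid]=44 -> 44 < 50, search right half
lo=12, hi=14, mid=13, arr[mid]=51 -> 51 > 50, search left half
lo=12, hi=12, mid=12, arr[mid]=50 -> Found target at index 12!

Binary search finds 50 at index 12 after 4 comparisons. The search repeatedly halves the search space by comparing with the middle element.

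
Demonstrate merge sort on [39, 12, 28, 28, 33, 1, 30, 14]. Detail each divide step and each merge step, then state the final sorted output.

Merge sort trace:

Split: [39, 12, 28, 28, 33, 1, 30, 14] -> [39, 12, 28, 28] and [33, 1, 30, 14]
  Split: [39, 12, 28, 28] -> [39, 12] and [28, 28]
    Split: [39, 12] -> [39] and [12]
    Merge: [39] + [12] -> [12, 39]
    Split: [28, 28] -> [28] and [28]
    Merge: [28] + [28] -> [28, 28]
  Merge: [12, 39] + [28, 28] -> [12, 28, 28, 39]
  Split: [33, 1, 30, 14] -> [33, 1] and [30, 14]
    Split: [33, 1] -> [33] and [1]
    Merge: [33] + [1] -> [1, 33]
    Split: [30, 14] -> [30] and [14]
    Merge: [30] + [14] -> [14, 30]
  Merge: [1, 33] + [14, 30] -> [1, 14, 30, 33]
Merge: [12, 28, 28, 39] + [1, 14, 30, 33] -> [1, 12, 14, 28, 28, 30, 33, 39]

Final sorted array: [1, 12, 14, 28, 28, 30, 33, 39]

The merge sort proceeds by recursively splitting the array and merging sorted halves.
After all merges, the sorted array is [1, 12, 14, 28, 28, 30, 33, 39].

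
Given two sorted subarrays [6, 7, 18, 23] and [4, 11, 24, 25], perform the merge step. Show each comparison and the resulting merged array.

Merging process:

Compare 6 vs 4: take 4 from right. Merged: [4]
Compare 6 vs 11: take 6 from left. Merged: [4, 6]
Compare 7 vs 11: take 7 from left. Merged: [4, 6, 7]
Compare 18 vs 11: take 11 from right. Merged: [4, 6, 7, 11]
Compare 18 vs 24: take 18 from left. Merged: [4, 6, 7, 11, 18]
Compare 23 vs 24: take 23 from left. Merged: [4, 6, 7, 11, 18, 23]
Append remaining from right: [24, 25]. Merged: [4, 6, 7, 11, 18, 23, 24, 25]

Final merged array: [4, 6, 7, 11, 18, 23, 24, 25]
Total comparisons: 6

The merged array is [4, 6, 7, 11, 18, 23, 24, 25], requiring 6 comparisons. The merge step runs in O(n) time where n is the total number of elements.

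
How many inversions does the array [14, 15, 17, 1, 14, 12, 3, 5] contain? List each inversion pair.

Finding inversions in [14, 15, 17, 1, 14, 12, 3, 5]:

(0, 3): arr[0]=14 > arr[3]=1
(0, 5): arr[0]=14 > arr[5]=12
(0, 6): arr[0]=14 > arr[6]=3
(0, 7): arr[0]=14 > arr[7]=5
(1, 3): arr[1]=15 > arr[3]=1
(1, 4): arr[1]=15 > arr[4]=14
(1, 5): arr[1]=15 > arr[5]=12
(1, 6): arr[1]=15 > arr[6]=3
(1, 7): arr[1]=15 > arr[7]=5
(2, 3): arr[2]=17 > arr[3]=1
(2, 4): arr[2]=17 > arr[4]=14
(2, 5): arr[2]=17 > arr[5]=12
(2, 6): arr[2]=17 > arr[6]=3
(2, 7): arr[2]=17 > arr[7]=5
(4, 5): arr[4]=14 > arr[5]=12
(4, 6): arr[4]=14 > arr[6]=3
(4, 7): arr[4]=14 > arr[7]=5
(5, 6): arr[5]=12 > arr[6]=3
(5, 7): arr[5]=12 > arr[7]=5

Total inversions: 19

The array has 19 inversion(s): (0,3), (0,5), (0,6), (0,7), (1,3), (1,4), (1,5), (1,6), (1,7), (2,3), (2,4), (2,5), (2,6), (2,7), (4,5), (4,6), (4,7), (5,6), (5,7). Each pair (i,j) satisfies i < j and arr[i] > arr[j].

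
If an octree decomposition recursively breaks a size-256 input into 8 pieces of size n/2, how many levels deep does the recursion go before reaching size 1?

For divide and conquer with division factor 2:

Problem sizes at each level:
Level 0: 256
Level 1: 128
Level 2: 64
Level 3: 32
Level 4: 16
Level 5: 8
Level 6: 4
Level 7: 2
Level 8: 1

The root is level 0 and the size-1 base case is level 8 (the tree spans levels 0 through 8, i.e. 9 levels counting the root), so the depth is the number of divisions: log_2(256) = 8

The recursion tree depth is log_2(256) = 8. At each level, the problem size is divided by 2, so it takes 8 divisions to reduce to a base case of size 1. The algorithm makes 8 recursive calls at each level.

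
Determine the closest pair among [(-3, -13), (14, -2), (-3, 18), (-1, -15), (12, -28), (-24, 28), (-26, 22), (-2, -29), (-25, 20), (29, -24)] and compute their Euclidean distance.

Computing all pairwise distances among 10 points:

d((-3, -13), (14, -2)) = 20.2485
d((-3, -13), (-3, 18)) = 31.0
d((-3, -13), (-1, -15)) = 2.8284
d((-3, -13), (12, -28)) = 21.2132
d((-3, -13), (-24, 28)) = 46.0652
d((-3, -13), (-26, 22)) = 41.8808
d((-3, -13), (-2, -29)) = 16.0312
d((-3, -13), (-25, 20)) = 39.6611
d((-3, -13), (29, -24)) = 33.8378
d((14, -2), (-3, 18)) = 26.2488
d((14, -2), (-1, -15)) = 19.8494
d((14, -2), (12, -28)) = 26.0768
d((14, -2), (-24, 28)) = 48.4149
d((14, -2), (-26, 22)) = 46.6476
d((14, -2), (-2, -29)) = 31.3847
d((14, -2), (-25, 20)) = 44.7772
d((14, -2), (29, -24)) = 26.6271
d((-3, 18), (-1, -15)) = 33.0606
d((-3, 18), (12, -28)) = 48.3839
d((-3, 18), (-24, 28)) = 23.2594
d((-3, 18), (-26, 22)) = 23.3452
d((-3, 18), (-2, -29)) = 47.0106
d((-3, 18), (-25, 20)) = 22.0907
d((-3, 18), (29, -24)) = 52.8015
d((-1, -15), (12, -28)) = 18.3848
d((-1, -15), (-24, 28)) = 48.7647
d((-1, -15), (-26, 22)) = 44.6542
d((-1, -15), (-2, -29)) = 14.0357
d((-1, -15), (-25, 20)) = 42.4382
d((-1, -15), (29, -24)) = 31.3209
d((12, -28), (-24, 28)) = 66.5733
d((12, -28), (-26, 22)) = 62.8013
d((12, -28), (-2, -29)) = 14.0357
d((12, -28), (-25, 20)) = 60.6053
d((12, -28), (29, -24)) = 17.4642
d((-24, 28), (-26, 22)) = 6.3246
d((-24, 28), (-2, -29)) = 61.0983
d((-24, 28), (-25, 20)) = 8.0623
d((-24, 28), (29, -24)) = 74.2496
d((-26, 22), (-2, -29)) = 56.3649
d((-26, 22), (-25, 20)) = 2.2361 <-- minimum
d((-26, 22), (29, -24)) = 71.7008
d((-2, -29), (-25, 20)) = 54.1295
d((-2, -29), (29, -24)) = 31.4006
d((-25, 20), (29, -24)) = 69.6563

Closest pair: (-26, 22) and (-25, 20) with distance 2.2361

The closest pair is (-26, 22) and (-25, 20) with Euclidean distance 2.2361. For 10 points, brute-force pairwise comparison is shown above. For large n, the divide-and-conquer algorithm (sort by x, recurse on halves, check the dividing strip) achieves O(n log n).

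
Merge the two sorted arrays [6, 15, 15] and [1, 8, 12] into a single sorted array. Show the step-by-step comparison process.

Merging process:

Compare 6 vs 1: take 1 from right. Merged: [1]
Compare 6 vs 8: take 6 from left. Merged: [1, 6]
Compare 15 vs 8: take 8 from right. Merged: [1, 6, 8]
Compare 15 vs 12: take 12 from right. Merged: [1, 6, 8, 12]
Append remaining from left: [15, 15]. Merged: [1, 6, 8, 12, 15, 15]

Final merged array: [1, 6, 8, 12, 15, 15]
Total comparisons: 4

The merged array is [1, 6, 8, 12, 15, 15], requiring 4 comparisons. The merge step runs in O(n) time where n is the total number of elements.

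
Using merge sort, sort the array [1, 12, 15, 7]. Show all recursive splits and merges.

Merge sort trace:

Split: [1, 12, 15, 7] -> [1, 12] and [15, 7]
  Split: [1, 12] -> [1] and [12]
  Merge: [1] + [12] -> [1, 12]
  Split: [15, 7] -> [15] and [7]
  Merge: [15] + [7] -> [7, 15]
Merge: [1, 12] + [7, 15] -> [1, 7, 12, 15]

Final sorted array: [1, 7, 12, 15]

The merge sort proceeds by recursively splitting the array and merging sorted halves.
After all merges, the sorted array is [1, 7, 12, 15].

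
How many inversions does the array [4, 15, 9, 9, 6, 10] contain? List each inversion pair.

Finding inversions in [4, 15, 9, 9, 6, 10]:

(1, 2): arr[1]=15 > arr[2]=9
(1, 3): arr[1]=15 > arr[3]=9
(1, 4): arr[1]=15 > arr[4]=6
(1, 5): arr[1]=15 > arr[5]=10
(2, 4): arr[2]=9 > arr[4]=6
(3, 4): arr[3]=9 > arr[4]=6

Total inversions: 6

The array has 6 inversion(s): (1,2), (1,3), (1,4), (1,5), (2,4), (3,4). Each pair (i,j) satisfies i < j and arr[i] > arr[j].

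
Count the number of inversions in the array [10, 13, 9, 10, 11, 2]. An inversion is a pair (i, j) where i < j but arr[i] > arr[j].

Finding inversions in [10, 13, 9, 10, 11, 2]:

(0, 2): arr[0]=10 > arr[2]=9
(0, 5): arr[0]=10 > arr[5]=2
(1, 2): arr[1]=13 > arr[2]=9
(1, 3): arr[1]=13 > arr[3]=10
(1, 4): arr[1]=13 > arr[4]=11
(1, 5): arr[1]=13 > arr[5]=2
(2, 5): arr[2]=9 > arr[5]=2
(3, 5): arr[3]=10 > arr[5]=2
(4, 5): arr[4]=11 > arr[5]=2

Total inversions: 9

The array has 9 inversion(s): (0,2), (0,5), (1,2), (1,3), (1,4), (1,5), (2,5), (3,5), (4,5). Each pair (i,j) satisfies i < j and arr[i] > arr[j].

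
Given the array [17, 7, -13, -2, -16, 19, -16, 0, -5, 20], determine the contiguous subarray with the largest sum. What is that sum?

Using Kadane's algorithm on [17, 7, -13, -2, -16, 19, -16, 0, -5, 20]:

Scanning through the array:
Position 1 (value 7): max_ending_here = 24, max_so_far = 24
Position 2 (value -13): max_ending_here = 11, max_so_far = 24
Position 3 (value -2): max_ending_here = 9, max_so_far = 24
Position 4 (value -16): max_ending_here = -7, max_so_far = 24
Position 5 (value 19): max_ending_here = 19, max_so_far = 24
Position 6 (value -16): max_ending_here = 3, max_so_far = 24
Position 7 (value 0): max_ending_here = 3, max_so_far = 24
Position 8 (value -5): max_ending_here = -2, max_so_far = 24
Position 9 (value 20): max_ending_here = 20, max_so_far = 24

Maximum subarray: [17, 7]
Maximum sum: 24

The maximum subarray is [17, 7] with sum 24. This subarray runs from index 0 to index 1.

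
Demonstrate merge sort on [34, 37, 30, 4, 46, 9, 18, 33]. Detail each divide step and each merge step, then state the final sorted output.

Merge sort trace:

Split: [34, 37, 30, 4, 46, 9, 18, 33] -> [34, 37, 30, 4] and [46, 9, 18, 33]
  Split: [34, 37, 30, 4] -> [34, 37] and [30, 4]
    Split: [34, 37] -> [34] and [37]
    Merge: [34] + [37] -> [34, 37]
    Split: [30, 4] -> [30] and [4]
    Merge: [30] + [4] -> [4, 30]
  Merge: [34, 37] + [4, 30] -> [4, 30, 34, 37]
  Split: [46, 9, 18, 33] -> [46, 9] and [18, 33]
    Split: [46, 9] -> [46] and [9]
    Merge: [46] + [9] -> [9, 46]
    Split: [18, 33] -> [18] and [33]
    Merge: [18] + [33] -> [18, 33]
  Merge: [9, 46] + [18, 33] -> [9, 18, 33, 46]
Merge: [4, 30, 34, 37] + [9, 18, 33, 46] -> [4, 9, 18, 30, 33, 34, 37, 46]

Final sorted array: [4, 9, 18, 30, 33, 34, 37, 46]

The merge sort proceeds by recursively splitting the array and merging sorted halves.
After all merges, the sorted array is [4, 9, 18, 30, 33, 34, 37, 46].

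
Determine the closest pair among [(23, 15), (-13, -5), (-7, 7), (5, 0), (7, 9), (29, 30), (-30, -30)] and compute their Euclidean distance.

Computing all pairwise distances among 7 points:

d((23, 15), (-13, -5)) = 41.1825
d((23, 15), (-7, 7)) = 31.0483
d((23, 15), (5, 0)) = 23.4307
d((23, 15), (7, 9)) = 17.088
d((23, 15), (29, 30)) = 16.1555
d((23, 15), (-30, -30)) = 69.527
d((-13, -5), (-7, 7)) = 13.4164
d((-13, -5), (5, 0)) = 18.6815
d((-13, -5), (7, 9)) = 24.4131
d((-13, -5), (29, 30)) = 54.6717
d((-13, -5), (-30, -30)) = 30.2324
d((-7, 7), (5, 0)) = 13.8924
d((-7, 7), (7, 9)) = 14.1421
d((-7, 7), (29, 30)) = 42.72
d((-7, 7), (-30, -30)) = 43.566
d((5, 0), (7, 9)) = 9.2195 <-- minimum
d((5, 0), (29, 30)) = 38.4187
d((5, 0), (-30, -30)) = 46.0977
d((7, 9), (29, 30)) = 30.4138
d((7, 9), (-30, -30)) = 53.7587
d((29, 30), (-30, -30)) = 84.1487

Closest pair: (5, 0) and (7, 9) with distance 9.2195

The closest pair is (5, 0) and (7, 9) with Euclidean distance 9.2195. For 7 points, brute-force pairwise comparison is shown above. For large n, the divide-and-conquer algorithm (sort by x, recurse on halves, check the dividing strip) achieves O(n log n).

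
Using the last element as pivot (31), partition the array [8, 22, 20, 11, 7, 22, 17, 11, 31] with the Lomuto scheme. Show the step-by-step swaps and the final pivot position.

Lomuto partition with pivot = 31:

Initial array: [8, 22, 20, 11, 7, 22, 17, 11, 31]

arr[0]=8 <= 31: swap with position 0, array becomes [8, 22, 20, 11, 7, 22, 17, 11, 31]
arr[1]=22 <= 31: swap with position 1, array becomes [8, 22, 20, 11, 7, 22, 17, 11, 31]
arr[2]=20 <= 31: swap with position 2, array becomes [8, 22, 20, 11, 7, 22, 17, 11, 31]
arr[3]=11 <= 31: swap with position 3, array becomes [8, 22, 20, 11, 7, 22, 17, 11, 31]
arr[4]=7 <= 31: swap with position 4, array becomes [8, 22, 20, 11, 7, 22, 17, 11, 31]
arr[5]=22 <= 31: swap with position 5, array becomes [8, 22, 20, 11, 7, 22, 17, 11, 31]
arr[6]=17 <= 31: swap with position 6, array becomes [8, 22, 20, 11, 7, 22, 17, 11, 31]
arr[7]=11 <= 31: swap with position 7, array becomes [8, 22, 20, 11, 7, 22, 17, 11, 31]

Place pivot at position 8: [8, 22, 20, 11, 7, 22, 17, 11, 31]
Pivot position: 8

After partitioning with pivot 31, the array becomes [8, 22, 20, 11, 7, 22, 17, 11, 31]. The pivot is placed at index 8. All elements to the left of the pivot are <= 31, and all elements to the right are > 31.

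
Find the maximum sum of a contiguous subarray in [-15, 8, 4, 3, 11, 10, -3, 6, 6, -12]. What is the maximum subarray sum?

Using Kadane's algorithm on [-15, 8, 4, 3, 11, 10, -3, 6, 6, -12]:

Scanning through the array:
Position 1 (value 8): max_ending_here = 8, max_so_far = 8
Position 2 (value 4): max_ending_here = 12, max_so_far = 12
Position 3 (value 3): max_ending_here = 15, max_so_far = 15
Position 4 (value 11): max_ending_here = 26, max_so_far = 26
Position 5 (value 10): max_ending_here = 36, max_so_far = 36
Position 6 (value -3): max_ending_here = 33, max_so_far = 36
Position 7 (value 6): max_ending_here = 39, max_so_far = 39
Position 8 (value 6): max_ending_here = 45, max_so_far = 45
Position 9 (value -12): max_ending_here = 33, max_so_far = 45

Maximum subarray: [8, 4, 3, 11, 10, -3, 6, 6]
Maximum sum: 45

The maximum subarray is [8, 4, 3, 11, 10, -3, 6, 6] with sum 45. This subarray runs from index 1 to index 8.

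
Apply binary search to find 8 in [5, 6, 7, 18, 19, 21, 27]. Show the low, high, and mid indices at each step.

Binary search for 8 in [5, 6, 7, 18, 19, 21, 27]:

lo=0, hi=6, mid=3, arr[mid]=18 -> 18 > 8, search left half
lo=0, hi=2, mid=1, arr[mid]=6 -> 6 < 8, search right half
lo=2, hi=2, mid=2, arr[mid]=7 -> 7 < 8, search right half
lo=3 > hi=2, target 8 not found

Binary search determines that 8 is not in the array after 3 comparisons. The search space was exhausted without finding the target.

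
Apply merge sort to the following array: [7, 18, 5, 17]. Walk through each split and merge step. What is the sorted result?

Merge sort trace:

Split: [7, 18, 5, 17] -> [7, 18] and [5, 17]
  Split: [7, 18] -> [7] and [18]
  Merge: [7] + [18] -> [7, 18]
  Split: [5, 17] -> [5] and [17]
  Merge: [5] + [17] -> [5, 17]
Merge: [7, 18] + [5, 17] -> [5, 7, 17, 18]

Final sorted array: [5, 7, 17, 18]

The merge sort proceeds by recursively splitting the array and merging sorted halves.
After all merges, the sorted array is [5, 7, 17, 18].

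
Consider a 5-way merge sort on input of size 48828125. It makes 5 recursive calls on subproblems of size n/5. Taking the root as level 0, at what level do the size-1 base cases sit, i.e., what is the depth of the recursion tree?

For divide and conquer with division factor 5:

Problem sizes at each level:
Level 0: 48828125
Level 1: 9765625
Level 2: 1953125
Level 3: 390625
Level 4: 78125
Level 5: 15625
Level 6: 3125
Level 7: 625
Level 8: 125
Level 9: 25
Level 10: 5
Level 11: 1

The root is level 0 and the size-1 base case is level 11 (the tree spans levels 0 through 11, i.e. 12 levels counting the root), so the depth is the number of divisions: log_5(48828125) = 11

The recursion tree depth is log_5(48828125) = 11. At each level, the problem size is divided by 5, so it takes 11 divisions to reduce to a base case of size 1. The algorithm makes 5 recursive calls at each level.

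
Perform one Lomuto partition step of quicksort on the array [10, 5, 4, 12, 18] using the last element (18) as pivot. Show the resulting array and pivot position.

Lomuto partition with pivot = 18:

Initial array: [10, 5, 4, 12, 18]

arr[0]=10 <= 18: swap with position 0, array becomes [10, 5, 4, 12, 18]
arr[1]=5 <= 18: swap with position 1, array becomes [10, 5, 4, 12, 18]
arr[2]=4 <= 18: swap with position 2, array becomes [10, 5, 4, 12, 18]
arr[3]=12 <= 18: swap with position 3, array becomes [10, 5, 4, 12, 18]

Place pivot at position 4: [10, 5, 4, 12, 18]
Pivot position: 4

After partitioning with pivot 18, the array becomes [10, 5, 4, 12, 18]. The pivot is placed at index 4. All elements to the left of the pivot are <= 18, and all elements to the right are > 18.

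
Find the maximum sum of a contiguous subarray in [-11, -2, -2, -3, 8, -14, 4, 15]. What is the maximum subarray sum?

Using Kadane's algorithm on [-11, -2, -2, -3, 8, -14, 4, 15]:

Scanning through the array:
Position 1 (value -2): max_ending_here = -2, max_so_far = -2
Position 2 (value -2): max_ending_here = -2, max_so_far = -2
Position 3 (value -3): max_ending_here = -3, max_so_far = -2
Position 4 (value 8): max_ending_here = 8, max_so_far = 8
Position 5 (value -14): max_ending_here = -6, max_so_far = 8
Position 6 (value 4): max_ending_here = 4, max_so_far = 8
Position 7 (value 15): max_ending_here = 19, max_so_far = 19

Maximum subarray: [4, 15]
Maximum sum: 19

The maximum subarray is [4, 15] with sum 19. This subarray runs from index 6 to index 7.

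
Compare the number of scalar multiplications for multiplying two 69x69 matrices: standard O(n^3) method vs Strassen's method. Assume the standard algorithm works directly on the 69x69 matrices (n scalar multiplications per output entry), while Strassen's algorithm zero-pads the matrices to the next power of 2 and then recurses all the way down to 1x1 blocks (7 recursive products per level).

Matrix multiplication for 69x69 matrices:

Strassen's algorithm requires power-of-2 dimensions. Pad 69x69 to 128x128 (next power of 2).

Standard algorithm: 69^3 = 328509 multiplications
Strassen's algorithm: 7^(log2(128)) = 7^7 = 823543 multiplications
Difference: 328509 - 823543 = -495034 (Strassen uses MORE here due to padding overhead — for small or just-over-power-of-2 n, padding can outweigh the per-level savings)

Standard: 328509 multiplications (69^3). Strassen: 823543 multiplications (7^7, after padding to 128x128). Strassen reduces 8 recursive multiplications to 7 at each level.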